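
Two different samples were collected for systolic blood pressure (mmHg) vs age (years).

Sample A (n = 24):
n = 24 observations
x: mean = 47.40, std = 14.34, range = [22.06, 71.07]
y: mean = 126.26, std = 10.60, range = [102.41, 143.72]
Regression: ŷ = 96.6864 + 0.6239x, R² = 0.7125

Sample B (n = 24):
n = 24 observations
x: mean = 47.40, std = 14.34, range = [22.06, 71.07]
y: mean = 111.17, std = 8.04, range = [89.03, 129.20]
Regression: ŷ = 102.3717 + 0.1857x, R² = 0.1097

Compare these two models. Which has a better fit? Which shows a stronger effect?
Model A has the better fit (R² = 0.7125 vs 0.1097). Model A shows the stronger effect (|β₁| = 0.6239 vs 0.1857).

Model Comparison:

Fit — compare R²:
- Model A: R² = 0.7125 → 71.25% of variance in blood pressure explained
- Model B: R² = 0.1097 → 10.97% of variance in blood pressure explained
- 0.7125 > 0.1097 → Model A has the better fit

Which has the larger per-year effect? (|β₁|)
- Model A: β₁ = 0.6239 → predicted blood pressure rises 0.6239 mmHg per additional year of age
- Model B: β₁ = 0.1857 → predicted blood pressure rises 0.1857 mmHg per additional year of age
- |0.6239| > |0.1857| → Model A shows the stronger marginal effect

Note: A better fit (higher R²) doesn't necessarily mean a more important relationship.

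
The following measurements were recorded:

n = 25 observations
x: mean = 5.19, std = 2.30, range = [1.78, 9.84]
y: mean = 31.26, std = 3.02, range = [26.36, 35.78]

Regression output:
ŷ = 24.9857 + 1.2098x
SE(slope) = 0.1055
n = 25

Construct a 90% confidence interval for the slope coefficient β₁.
The 90% CI for β₁ is (1.0290, 1.3906)

Confidence interval for the slope:

The 90% CI for β₁ is: β̂₁ ± t*(α/2, n-2) × SE(β̂₁)

Step 1: Find critical t-value
- Confidence level = 0.9
- Degrees of freedom = n - 2 = 25 - 2 = 23
- t*(α/2, 23) = 1.7139

Step 2: Calculate margin of error
Margin = 1.7139 × 0.1055 = 0.1808

Step 3: Construct interval
CI = 1.2098 ± 0.1808
CI = (1.0290, 1.3906)

Interpretation: each one-unit increase in x is associated with a change in mean y of between 1.0290 and 1.3906, with 90% confidence.
The interval does not include 0, suggesting a significant linear relationship.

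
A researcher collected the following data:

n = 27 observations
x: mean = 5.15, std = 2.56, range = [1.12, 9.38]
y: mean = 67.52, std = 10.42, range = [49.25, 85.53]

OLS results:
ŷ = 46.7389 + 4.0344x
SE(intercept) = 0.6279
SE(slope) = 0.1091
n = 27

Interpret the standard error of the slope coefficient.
SE(β̂₁) = 0.1091 is the estimated standard deviation of the slope estimate across repeated samples; relative to β̂₁ = 4.0344 that is 2.7%, a precise estimate.

SE(β̂₁) = 0.1091 says: if we drew many samples of n = 27 from the same population and refit each time, the fitted slopes would scatter with a standard deviation of roughly 0.1091 around the true β₁.

Relative precision:
- SE / |β̂₁| = 0.1091 / 4.0344 = 2.7%
- Rule of thumb (under 20%: precise; 20% to under 50%: moderately precise; 50% or more: imprecise) → precise

Link to interval estimation: a confidence interval for β₁ is β̂₁ ± t* × 0.1091, so SE sets the half-width per unit of t*.

What drives SE(β̂₁): larger n (here n = 27) → smaller SE; wider spread of x values → smaller SE; more residual scatter → larger SE.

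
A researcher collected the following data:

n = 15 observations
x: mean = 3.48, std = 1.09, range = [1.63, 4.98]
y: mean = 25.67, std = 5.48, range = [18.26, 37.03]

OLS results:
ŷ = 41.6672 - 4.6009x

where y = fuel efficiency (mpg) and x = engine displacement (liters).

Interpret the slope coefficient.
For each additional liter of engine displacement, predicted fuel efficiency decreases by approximately 4.6009 mpg.

The slope coefficient β₁ = -4.6009 represents the marginal effect of engine displacement on fuel efficiency.

Interpretation:
- Engine displacement up by 1 liter → predicted fuel efficiency decreases by 4.6009 mpg
- This is a linear approximation: the same per-unit change is assumed across the whole observed x range
- The slope describes association in these data, not necessarily a causal effect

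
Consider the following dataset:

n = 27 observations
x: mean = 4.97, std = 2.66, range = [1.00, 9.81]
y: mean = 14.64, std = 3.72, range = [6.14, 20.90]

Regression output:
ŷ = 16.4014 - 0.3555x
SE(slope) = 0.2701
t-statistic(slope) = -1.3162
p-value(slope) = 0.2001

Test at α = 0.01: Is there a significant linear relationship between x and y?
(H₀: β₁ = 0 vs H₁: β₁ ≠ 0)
Fail to reject H₀: p-value = 0.2001 ≥ α = 0.01. The linear relationship is not significant at the 1% level.

Hypothesis test for the slope coefficient:

H₀: β₁ = 0 (no linear relationship)
H₁: β₁ ≠ 0 (linear relationship exists)

Test statistic: t = β̂₁ / SE(β̂₁) = -0.3555 / 0.2701 = -1.3162

p = 0.2001: how often a slope estimate this far from 0 (in SE units) would arise by chance if β₁ were truly 0.

Decision rule: reject H₀ if p-value < α.
p-value = 0.2001 ≥ α = 0.01 → fail to reject H₀.

Conclusion: the linear association between x and y is not significant at the 1% level.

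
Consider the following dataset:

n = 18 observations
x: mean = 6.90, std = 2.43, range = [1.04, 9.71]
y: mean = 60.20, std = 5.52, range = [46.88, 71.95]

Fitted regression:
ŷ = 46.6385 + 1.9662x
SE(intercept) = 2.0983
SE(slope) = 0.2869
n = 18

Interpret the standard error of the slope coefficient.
SE(slope) = 0.2869 measures the uncertainty in the estimated slope. The coefficient is estimated precisely (SE/|β̂₁| = 14.6%).

SE(β̂₁) = s / √Sxx, where s is the residual standard deviation and Sxx = Σ(x − x̄)². It is the yardstick for how far β̂₁ = 1.9662 could plausibly be from the true slope.

Relative precision:
- SE / |β̂₁| = 0.2869 / 1.9662 = 14.6%
- Rule of thumb (under 20%: precise; 20% to under 50%: moderately precise; 50% or more: imprecise) → precise

Link to interval estimation: a confidence interval for β₁ is β̂₁ ± t* × 0.2869, so SE sets the half-width per unit of t*.

What drives SE(β̂₁): larger n (here n = 18) → smaller SE; wider spread of x values → smaller SE.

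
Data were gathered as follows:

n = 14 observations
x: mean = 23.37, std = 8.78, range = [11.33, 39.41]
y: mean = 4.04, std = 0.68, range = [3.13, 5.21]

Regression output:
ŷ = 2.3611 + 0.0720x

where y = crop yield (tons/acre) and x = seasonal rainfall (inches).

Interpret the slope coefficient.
An increase of one inch in rainfall is associated with a 0.0720 tons/acre increase in predicted crop yield.

The slope coefficient β₁ = 0.0720 represents the marginal effect of rainfall on crop yield.

Interpretation:
- Rainfall up by 1 inch → predicted crop yield increases by 0.0720 tons/acre
- This is a linear approximation: the same per-unit change is assumed across the whole observed x range
- The sign (+) gives the direction; the magnitude 0.0720 gives the size of the effect per inch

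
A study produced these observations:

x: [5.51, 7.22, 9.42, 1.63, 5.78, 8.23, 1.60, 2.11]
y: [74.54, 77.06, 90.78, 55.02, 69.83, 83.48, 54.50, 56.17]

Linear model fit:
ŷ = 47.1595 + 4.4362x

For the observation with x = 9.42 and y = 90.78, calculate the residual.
Residual = 1.8315

The residual is the difference between the actual value and the predicted value:

Residual = y - ŷ

Step 1: Calculate predicted value
ŷ = 47.1595 + 4.4362 × 9.42
ŷ = 88.9485

Step 2: Calculate residual
Residual = 90.78 - 88.9485
Residual = 1.8315

Interpretation: the model underestimates the actual value by 1.8315 at this point (positive residual → observation lies above the fitted line).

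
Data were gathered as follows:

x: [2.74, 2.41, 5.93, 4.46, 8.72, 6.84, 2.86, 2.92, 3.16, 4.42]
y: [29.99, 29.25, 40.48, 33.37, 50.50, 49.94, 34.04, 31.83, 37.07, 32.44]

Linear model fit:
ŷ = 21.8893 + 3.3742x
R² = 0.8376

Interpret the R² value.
The model explains 83.76% of the variance in y (R² = 0.8376), leaving 16.24% unexplained; the fit is strong.

R² (coefficient of determination) measures the proportion of variance in y explained by the regression model.

Here R² = 0.8376:
- Explained: 83.76% of the variation in y
- Unexplained (residual): 100% − 83.76% = 16.24%
- Rule of thumb (below 0.3 weak; 0.3 to below 0.7 moderate; 0.7 and above strong) → strong

Note: R² says nothing about causation, and a high R² does not by itself mean the linear form is appropriate — check the residuals.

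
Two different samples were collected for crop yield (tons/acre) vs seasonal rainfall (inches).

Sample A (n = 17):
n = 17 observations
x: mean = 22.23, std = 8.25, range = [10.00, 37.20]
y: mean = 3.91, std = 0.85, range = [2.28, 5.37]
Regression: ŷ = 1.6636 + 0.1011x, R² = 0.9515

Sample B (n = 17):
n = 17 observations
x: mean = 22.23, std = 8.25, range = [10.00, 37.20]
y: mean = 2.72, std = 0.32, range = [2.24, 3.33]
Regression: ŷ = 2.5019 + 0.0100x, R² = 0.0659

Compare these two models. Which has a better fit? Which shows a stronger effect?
Model A has the better fit (R² = 0.9515 vs 0.0659). Model A shows the stronger effect (|β₁| = 0.1011 vs 0.0100).

Model Comparison:

Which explains more variance? (R²)
- Model A: R² = 0.9515 → 95.15% of variance in crop yield explained
- Model B: R² = 0.0659 → 6.59% of variance in crop yield explained
- 0.9515 > 0.0659 → Model A has the better fit

Effect size (slope magnitude):
- Model A: β₁ = 0.1011 → predicted crop yield rises 0.1011 tons/acre per additional inch of rainfall
- Model B: β₁ = 0.0100 → predicted crop yield rises 0.0100 tons/acre per additional inch of rainfall
- |0.1011| > |0.0100| → Model A shows the stronger marginal effect

Notes:
- The two samples could reflect different populations, time periods, or measurement quality.
- R² measures how tightly points cluster around the line; β₁ measures how steep the line is — they answer different questions.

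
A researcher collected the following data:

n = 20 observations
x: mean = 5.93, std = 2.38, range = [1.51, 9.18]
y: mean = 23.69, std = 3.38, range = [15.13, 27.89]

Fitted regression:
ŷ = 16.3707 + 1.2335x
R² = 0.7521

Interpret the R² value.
R² = 0.7521 means 75.21% of the variation in y is explained by the linear relationship with x. This indicates a strong fit.

R² (coefficient of determination) measures the proportion of variance in y explained by the regression model.

Here R² = 0.7521:
- Explained: 75.21% of the variation in y
- Unexplained (residual): 100% − 75.21% = 24.79%
- Rule of thumb (below 0.3 weak; 0.3 to below 0.7 moderate; 0.7 and above strong) → strong

Equivalently, for simple linear regression R² = r², so |r| = √0.7521 ≈ 0.8672.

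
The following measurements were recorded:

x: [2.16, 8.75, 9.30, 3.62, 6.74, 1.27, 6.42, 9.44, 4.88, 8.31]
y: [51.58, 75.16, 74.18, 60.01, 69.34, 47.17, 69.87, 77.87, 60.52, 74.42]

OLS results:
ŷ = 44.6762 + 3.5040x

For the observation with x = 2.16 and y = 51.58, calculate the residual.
Residual = -0.6648

The residual is the difference between the actual value and the predicted value:

Residual = y - ŷ

Step 1: Calculate predicted value
ŷ = 44.6762 + 3.5040 × 2.16
ŷ = 52.2448

Step 2: Calculate residual
Residual = 51.58 - 52.2448
Residual = -0.6648

The residual is negative, so the observed y = 51.58 sits below the regression line (the line overestimates it by 0.6648).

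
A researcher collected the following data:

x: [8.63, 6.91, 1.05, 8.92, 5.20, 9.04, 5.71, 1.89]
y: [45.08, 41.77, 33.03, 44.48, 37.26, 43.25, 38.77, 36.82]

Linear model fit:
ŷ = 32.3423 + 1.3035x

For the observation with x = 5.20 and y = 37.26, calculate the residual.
Residual = -1.8605

The residual is the difference between the actual value and the predicted value:

Residual = y - ŷ

Step 1: Calculate predicted value
ŷ = 32.3423 + 1.3035 × 5.20
ŷ = 39.1205

Step 2: Calculate residual
Residual = 37.26 - 39.1205
Residual = -1.8605

The residual is negative, so the observed y = 37.26 sits below the regression line (the line overestimates it by 1.8605).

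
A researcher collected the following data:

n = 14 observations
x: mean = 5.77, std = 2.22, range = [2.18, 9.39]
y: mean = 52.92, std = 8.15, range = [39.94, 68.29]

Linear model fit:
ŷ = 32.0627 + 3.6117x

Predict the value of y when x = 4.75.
ŷ = 49.2183

x = 4.75 lies inside the observed range [2.18, 9.39], so the fitted equation applies directly:

ŷ = 32.0627 + 3.6117 × 4.75
ŷ = 32.0627 + 17.1556
ŷ = 49.2183

This is the fitted mean response at that x — an individual observation would come with a wider prediction interval.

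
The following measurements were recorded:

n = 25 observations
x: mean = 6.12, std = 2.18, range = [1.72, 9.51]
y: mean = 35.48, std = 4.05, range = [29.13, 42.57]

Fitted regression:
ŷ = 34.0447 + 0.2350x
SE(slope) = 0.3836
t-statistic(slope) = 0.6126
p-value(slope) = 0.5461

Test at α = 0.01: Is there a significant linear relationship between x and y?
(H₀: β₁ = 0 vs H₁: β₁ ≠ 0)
p-value = 0.5461 ≥ α = 0.01, so we fail to reject H₀. The relationship is not significant.

Hypothesis test for the slope coefficient:

H₀: β₁ = 0 (no linear relationship)
H₁: β₁ ≠ 0 (linear relationship exists)

Test statistic: t = β̂₁ / SE(β̂₁) = 0.2350 / 0.3836 = 0.6126

The p-value (0.5461) is the probability, under H₀, of a t-statistic at least as extreme as |t| = 0.6126 (two-sided, df = n − 2 = 23).

Decision rule: reject H₀ if p-value < α.
p-value = 0.5461 ≥ α = 0.01 → fail to reject H₀.

There is not sufficient evidence at the 1% significance level to conclude that a linear relationship exists between x and y.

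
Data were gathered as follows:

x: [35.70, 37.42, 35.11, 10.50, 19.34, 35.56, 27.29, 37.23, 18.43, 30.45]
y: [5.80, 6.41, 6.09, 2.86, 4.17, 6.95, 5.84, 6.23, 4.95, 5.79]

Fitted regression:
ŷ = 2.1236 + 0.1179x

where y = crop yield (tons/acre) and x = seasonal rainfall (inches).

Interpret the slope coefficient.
For each additional inch of rainfall, predicted crop yield increases by approximately 0.1179 tons/acre.

The slope β₁ = 0.1179 gives the rate at which the fitted crop yield changes with rainfall.

Interpretation:
- Rainfall up by 1 inch → predicted crop yield increases by 0.1179 tons/acre
- This is a linear approximation: the same per-unit change is assumed across the whole observed x range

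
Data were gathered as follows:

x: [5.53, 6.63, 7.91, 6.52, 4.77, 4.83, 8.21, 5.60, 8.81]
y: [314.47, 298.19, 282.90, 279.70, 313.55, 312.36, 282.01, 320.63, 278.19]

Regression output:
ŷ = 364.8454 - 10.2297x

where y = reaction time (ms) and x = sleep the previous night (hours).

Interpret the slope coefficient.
On average, reaction time is about 10.2297 ms lower for every extra hour of sleep.

The slope coefficient β₁ = -10.2297 represents the marginal effect of sleep on reaction time.

Interpretation:
- Sleep up by 1 hour → predicted reaction time decreases by 10.2297 ms
- This is a linear approximation: the same per-unit change is assumed across the whole observed x range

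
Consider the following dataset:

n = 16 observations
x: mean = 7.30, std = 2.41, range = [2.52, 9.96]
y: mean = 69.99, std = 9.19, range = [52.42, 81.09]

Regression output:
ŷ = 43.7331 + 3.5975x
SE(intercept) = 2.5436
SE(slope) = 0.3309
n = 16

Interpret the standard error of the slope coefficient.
The slope 3.5975 is pinned down to within about ±0.3309 (one SE) by these data — relative uncertainty 9.2%, i.e. precise.

SE(β̂₁) = 0.3309 says: if we drew many samples of n = 16 from the same population and refit each time, the fitted slopes would scatter with a standard deviation of roughly 0.3309 around the true β₁.

Relative precision:
- SE / |β̂₁| = 0.3309 / 3.5975 = 9.2%
- Rule of thumb (under 20%: precise; 20% to under 50%: moderately precise; 50% or more: imprecise) → precise

Rough 95% range (±2 SE): 3.5975 ± 0.6618 → (2.9357, 4.2593).

What drives SE(β̂₁): wider spread of x values → smaller SE; more residual scatter → larger SE; larger n (here n = 16) → smaller SE.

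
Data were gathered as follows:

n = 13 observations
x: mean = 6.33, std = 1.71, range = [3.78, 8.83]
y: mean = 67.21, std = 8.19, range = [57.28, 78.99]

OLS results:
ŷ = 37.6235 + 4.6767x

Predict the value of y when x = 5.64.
ŷ = 64.0001

Plug x = 5.64 into the fitted line:

ŷ = 37.6235 + 4.6767 × 5.64
ŷ = 37.6235 + 26.3766
ŷ = 64.0001

This is the fitted mean response at that x — an individual observation would come with a wider prediction interval.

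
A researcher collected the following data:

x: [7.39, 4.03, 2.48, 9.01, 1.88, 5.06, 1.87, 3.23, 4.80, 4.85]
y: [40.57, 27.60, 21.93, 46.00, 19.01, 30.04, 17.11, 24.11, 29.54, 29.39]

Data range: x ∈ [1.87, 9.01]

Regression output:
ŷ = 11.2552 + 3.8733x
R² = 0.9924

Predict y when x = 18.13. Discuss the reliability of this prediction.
The equation gives ŷ = 81.4781; however x = 18.13 is 9.12 units above the observed range, so this extrapolated value should not be trusted.

Prediction calculation:
ŷ = 11.2552 + 3.8733 × 18.13
ŷ = 81.4781

Reliability:
- Data range: x ∈ [1.87, 9.01]
- Prediction point: x = 18.13 is 9.12 units above the observed range → this is EXTRAPOLATION, not interpolation

Why that matters here:
- Real relationships often flatten, saturate, or turn nonlinear at extremes
- The linear relationship may not hold outside the observed range

A defensible statement: 'if the linear trend continued to x = 18.13, y would be about 81.4781' — the premise is untested.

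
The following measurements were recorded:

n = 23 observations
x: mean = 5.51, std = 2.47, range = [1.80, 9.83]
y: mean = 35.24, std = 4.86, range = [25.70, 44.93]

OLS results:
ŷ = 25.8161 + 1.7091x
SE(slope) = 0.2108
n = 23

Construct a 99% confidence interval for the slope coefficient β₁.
The 99% CI for β₁ is (1.1122, 2.3060)

Confidence interval for the slope:

The 99% CI for β₁ is: β̂₁ ± t*(α/2, n-2) × SE(β̂₁)

Step 1: Find critical t-value
- Confidence level = 0.99
- Degrees of freedom = n - 2 = 23 - 2 = 21
- t*(α/2, 21) = 2.8314

Step 2: Calculate margin of error
Margin = 2.8314 × 0.2108 = 0.5969

Step 3: Construct interval
CI = 1.7091 ± 0.5969
CI = (1.1122, 2.3060)

Interpretation: each one-unit increase in x is associated with a change in mean y of between 1.1122 and 2.3060, with 99% confidence.
Both endpoints are positive, so the data support a genuinely positive slope at this confidence level.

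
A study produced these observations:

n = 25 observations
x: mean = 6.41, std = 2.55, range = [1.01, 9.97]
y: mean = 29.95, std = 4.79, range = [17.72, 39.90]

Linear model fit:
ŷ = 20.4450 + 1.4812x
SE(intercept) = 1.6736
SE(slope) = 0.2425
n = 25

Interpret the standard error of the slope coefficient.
SE(slope) = 0.2425 measures the uncertainty in the estimated slope. The coefficient is estimated precisely (SE/|β̂₁| = 16.4%).

What SE measures:
- The standard error quantifies the sampling variability of the coefficient estimate
- It is the estimated standard deviation of β̂₁ across hypothetical repeated samples of the same size
- Smaller SE → more precise estimate

Relative precision:
- SE / |β̂₁| = 0.2425 / 1.4812 = 16.4%
- Rule of thumb (under 20%: precise; 20% to under 50%: moderately precise; 50% or more: imprecise) → precise

Link to interval estimation: a confidence interval for β₁ is β̂₁ ± t* × 0.2425, so SE sets the half-width per unit of t*.

What drives SE(β̂₁): larger n (here n = 25) → smaller SE; wider spread of x values → smaller SE; more residual scatter → larger SE.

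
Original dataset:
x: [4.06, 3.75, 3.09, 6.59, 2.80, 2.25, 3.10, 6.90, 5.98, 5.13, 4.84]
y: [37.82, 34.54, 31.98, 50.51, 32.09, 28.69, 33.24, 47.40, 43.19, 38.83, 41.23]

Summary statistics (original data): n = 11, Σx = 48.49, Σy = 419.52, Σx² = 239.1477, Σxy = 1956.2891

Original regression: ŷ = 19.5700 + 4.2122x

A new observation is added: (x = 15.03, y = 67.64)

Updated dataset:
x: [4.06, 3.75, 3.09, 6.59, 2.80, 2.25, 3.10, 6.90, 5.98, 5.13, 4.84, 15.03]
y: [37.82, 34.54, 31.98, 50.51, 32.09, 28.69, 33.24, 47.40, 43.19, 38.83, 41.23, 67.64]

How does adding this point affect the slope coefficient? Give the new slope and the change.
New slope β₁ = 3.0603 versus 4.2122 before: a change of -1.1519 (-27.3%).

The new point has HIGH LEVERAGE: x = 15.03 is far from the original mean x̄ = 48.49/11 ≈ 4.41 (original range [2.25, 6.90]).

Step 1: Update the sums with the new point (n goes from 11 to 12)
Σx  = 48.49 + 15.03 = 63.52
Σy  = 419.52 + 67.64 = 487.16
Σx² = 239.1477 + 15.03² = 239.1477 + 225.9009 = 465.0486
Σxy = 1956.2891 + 15.03×67.64 = 1956.2891 + 1016.6292 = 2972.9183

Step 2: Recompute the slope with b₁ = (nΣxy − ΣxΣy) / (nΣx² − (Σx)²)
Numerator   = 12×2972.9183 − 63.52×487.16 = 35675.0196 − 30944.4032 = 4730.6164
Denominator = 12×465.0486 − 63.52² = 5580.5832 − 4034.7904 = 1545.7928
b₁(new) = 4730.6164 / 1545.7928 = 3.0603

(Same formula on the original sums: (11×1956.2891 − 48.49×419.52) / (11×239.1477 − 48.49²) = 1176.6553 / 279.3446 = 4.2122, matching the given fit.)

Step 3: Change in slope
Δβ₁ = 3.0603 − 4.2122 = -1.1519
Relative change = -1.1519 / 4.2122 × 100% = -27.3%
→ the slope decreases when the point is added.

Because the point sits below the extension of the original line at a high-leverage x, it tilts the fit down.
In practice: refit with and without it and report both if conclusions differ.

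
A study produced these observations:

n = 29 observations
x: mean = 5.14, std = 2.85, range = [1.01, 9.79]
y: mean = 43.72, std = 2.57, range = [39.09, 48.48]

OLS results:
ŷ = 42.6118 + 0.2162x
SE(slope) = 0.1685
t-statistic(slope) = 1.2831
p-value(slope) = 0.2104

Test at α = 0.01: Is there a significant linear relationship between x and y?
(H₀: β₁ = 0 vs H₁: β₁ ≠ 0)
p-value = 0.2104 ≥ α = 0.01, so we fail to reject H₀. The relationship is not significant.

Hypothesis test for the slope coefficient:

H₀: β₁ = 0 (no linear relationship)
H₁: β₁ ≠ 0 (linear relationship exists)

Test statistic: t = β̂₁ / SE(β̂₁) = 0.2162 / 0.1685 = 1.2831

The p-value (0.2104) is the probability, under H₀, of a t-statistic at least as extreme as |t| = 1.2831 (two-sided, df = n − 2 = 27).

Decision rule: reject H₀ if p-value < α.
p-value = 0.2104 ≥ α = 0.01 → fail to reject H₀.

At α = 0.01 the data do not provide convincing evidence of a nonzero slope.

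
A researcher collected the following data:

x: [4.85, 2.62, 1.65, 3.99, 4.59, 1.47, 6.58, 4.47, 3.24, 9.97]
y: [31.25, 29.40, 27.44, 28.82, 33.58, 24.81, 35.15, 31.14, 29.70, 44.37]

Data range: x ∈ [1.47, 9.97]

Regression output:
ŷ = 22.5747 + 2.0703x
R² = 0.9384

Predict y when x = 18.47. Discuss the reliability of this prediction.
ŷ = 60.8131 (extrapolation — x = 18.47 lies outside [1.47, 9.97], so reliability is low).

Prediction calculation:
ŷ = 22.5747 + 2.0703 × 18.47
ŷ = 60.8131

Reliability:
- Data range: x ∈ [1.47, 9.97]
- Prediction point: x = 18.47 is 8.50 units above the observed range → this is EXTRAPOLATION, not interpolation

Why that matters here:
- There are no observations near this x to validate the fitted line there
- R² describes fit only over the sampled x values; it says nothing about behaviour beyond them
- The linear relationship may not hold outside the observed range

The R² = 0.9384 only validates the fit within [1.47, 9.97]; treat ŷ = 60.8131 with caution.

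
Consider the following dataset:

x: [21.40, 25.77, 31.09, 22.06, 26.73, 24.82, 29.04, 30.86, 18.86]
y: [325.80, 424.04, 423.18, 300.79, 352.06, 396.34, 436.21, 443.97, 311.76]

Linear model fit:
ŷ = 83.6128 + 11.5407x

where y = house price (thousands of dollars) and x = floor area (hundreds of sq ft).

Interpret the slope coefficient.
For each additional hundred sq ft of floor area, predicted house price increases by approximately 11.5407 thousand dollars.

The slope β₁ = 11.5407 gives the rate at which the fitted house price changes with floor area.

Interpretation:
- Floor area up by 1 hundred sq ft → predicted house price increases by 11.5407 thousand dollars
- The effect is assumed constant over the observed range of x (linearity)
- The sign (+) gives the direction; the magnitude 11.5407 gives the size of the effect per hundred sq ft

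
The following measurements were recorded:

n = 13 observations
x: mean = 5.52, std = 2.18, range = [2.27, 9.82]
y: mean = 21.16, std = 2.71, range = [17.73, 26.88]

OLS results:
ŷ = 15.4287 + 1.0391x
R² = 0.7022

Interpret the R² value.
R² = 0.7022 means 70.22% of the variation in y is explained by the linear relationship with x. This indicates a strong fit.

R² (coefficient of determination) measures the proportion of variance in y explained by the regression model.

Here R² = 0.7022:
- Explained: 70.22% of the variation in y
- Unexplained (residual): 100% − 70.22% = 29.78%
- Rule of thumb (below 0.3 weak; 0.3 to below 0.7 moderate; 0.7 and above strong) → strong

Equivalently, for simple linear regression R² = r², so |r| = √0.7022 ≈ 0.8380.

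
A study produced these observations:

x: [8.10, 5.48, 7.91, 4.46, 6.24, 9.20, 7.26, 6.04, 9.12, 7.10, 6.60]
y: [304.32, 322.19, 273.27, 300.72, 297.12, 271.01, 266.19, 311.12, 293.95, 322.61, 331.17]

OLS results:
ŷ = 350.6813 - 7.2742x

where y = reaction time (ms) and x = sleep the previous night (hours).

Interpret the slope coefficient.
An increase of one hour in sleep is associated with a 7.2742 ms decrease in predicted reaction time.

The slope β₁ = -7.2742 gives the rate at which the fitted reaction time changes with sleep.

Interpretation:
- Sleep up by 1 hour → predicted reaction time decreases by 7.2742 ms
- The effect is assumed constant over the observed range of x (linearity)
- The sign (−) gives the direction; the magnitude 7.2742 gives the size of the effect per hour

(β₀ = 350.6813 is the fitted value at x = 0 and is not part of the slope interpretation.)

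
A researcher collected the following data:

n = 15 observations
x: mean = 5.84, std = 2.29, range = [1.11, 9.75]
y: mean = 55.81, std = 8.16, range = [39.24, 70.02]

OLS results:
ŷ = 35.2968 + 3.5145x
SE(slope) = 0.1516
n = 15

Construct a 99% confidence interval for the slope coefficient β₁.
The 99% CI for β₁ is (3.0578, 3.9712)

Confidence interval for the slope:

The 99% CI for β₁ is: β̂₁ ± t*(α/2, n-2) × SE(β̂₁)

Step 1: Find critical t-value
- Confidence level = 0.99
- Degrees of freedom = n - 2 = 15 - 2 = 13
- t*(α/2, 13) = 3.0123

Step 2: Calculate margin of error
Margin = 3.0123 × 0.1516 = 0.4567

Step 3: Construct interval
CI = 3.5145 ± 0.4567
CI = (3.0578, 3.9712)

Interpretation: each one-unit increase in x is associated with a change in mean y of between 3.0578 and 3.9712, with 99% confidence.
Both endpoints are positive, so the data support a genuinely positive slope at this confidence level.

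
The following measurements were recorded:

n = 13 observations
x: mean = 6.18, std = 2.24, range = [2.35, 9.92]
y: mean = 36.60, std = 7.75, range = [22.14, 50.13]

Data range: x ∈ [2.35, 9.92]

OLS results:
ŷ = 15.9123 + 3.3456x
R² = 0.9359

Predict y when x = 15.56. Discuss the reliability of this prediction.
The equation gives ŷ = 67.9698; however x = 15.56 is 5.64 units above the observed range, so this extrapolated value should not be trusted.

Prediction calculation:
ŷ = 15.9123 + 3.3456 × 15.56
ŷ = 67.9698

Reliability:
- Data range: x ∈ [2.35, 9.92]
- Prediction point: x = 15.56 is 5.64 units above the observed range → this is EXTRAPOLATION, not interpolation

Why that matters here:
- There are no observations near this x to validate the fitted line there
- Real relationships often flatten, saturate, or turn nonlinear at extremes

Report the number if required, but flag clearly that it is an extrapolation.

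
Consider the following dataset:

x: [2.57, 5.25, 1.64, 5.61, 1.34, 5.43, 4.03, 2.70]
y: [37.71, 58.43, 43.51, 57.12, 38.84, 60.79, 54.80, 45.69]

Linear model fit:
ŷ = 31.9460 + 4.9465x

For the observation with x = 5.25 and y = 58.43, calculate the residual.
Residual = 0.5149

The residual is the difference between the actual value and the predicted value:

Residual = y - ŷ

Step 1: Calculate predicted value
ŷ = 31.9460 + 4.9465 × 5.25
ŷ = 57.9151

Step 2: Calculate residual
Residual = 58.43 - 57.9151
Residual = 0.5149

Sign check: y > ŷ, so the point is above the line and the fit underestimates here.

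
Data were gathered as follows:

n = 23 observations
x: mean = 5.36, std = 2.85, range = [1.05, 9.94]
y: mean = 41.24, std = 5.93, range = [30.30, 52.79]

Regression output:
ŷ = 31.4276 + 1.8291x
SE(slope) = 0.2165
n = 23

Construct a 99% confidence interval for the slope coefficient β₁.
The 99% CI for β₁ is (1.2161, 2.4421)

Confidence interval for the slope:

The 99% CI for β₁ is: β̂₁ ± t*(α/2, n-2) × SE(β̂₁)

Step 1: Find critical t-value
- Confidence level = 0.99
- Degrees of freedom = n - 2 = 23 - 2 = 21
- t*(α/2, 21) = 2.8314

Step 2: Calculate margin of error
Margin = 2.8314 × 0.2165 = 0.6130

Step 3: Construct interval
CI = 1.8291 ± 0.6130
CI = (1.2161, 2.4421)

Interpretation: We are 99% confident that the true slope β₁ lies between 1.2161 and 2.4421.
The interval does not include 0, suggesting a significant linear relationship.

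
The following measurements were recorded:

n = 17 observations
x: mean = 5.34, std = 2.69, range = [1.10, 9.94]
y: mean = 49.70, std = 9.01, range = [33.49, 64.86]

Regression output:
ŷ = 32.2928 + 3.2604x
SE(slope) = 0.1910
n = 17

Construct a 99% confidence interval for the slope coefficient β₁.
The 99% CI for β₁ is (2.6976, 3.8232)

Confidence interval for the slope:

The 99% CI for β₁ is: β̂₁ ± t*(α/2, n-2) × SE(β̂₁)

Step 1: Find critical t-value
- Confidence level = 0.99
- Degrees of freedom = n - 2 = 17 - 2 = 15
- t*(α/2, 15) = 2.9467

Step 2: Calculate margin of error
Margin = 2.9467 × 0.1910 = 0.5628

Step 3: Construct interval
CI = 3.2604 ± 0.5628
CI = (2.6976, 3.8232)

Interpretation: intervals built this way capture the true β₁ in 99% of repeated samples; here the plausible range for the per-unit effect of x on y is 2.6976 to 3.8232.
The interval does not include 0, suggesting a significant linear relationship.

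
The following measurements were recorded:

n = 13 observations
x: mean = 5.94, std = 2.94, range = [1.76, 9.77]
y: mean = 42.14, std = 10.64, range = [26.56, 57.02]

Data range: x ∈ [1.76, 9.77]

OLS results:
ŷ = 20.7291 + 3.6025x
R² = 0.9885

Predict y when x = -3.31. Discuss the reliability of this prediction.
The equation gives ŷ = 8.8048; however x = -3.31 is 5.07 units below the observed range, so this extrapolated value should not be trusted.

Prediction calculation:
ŷ = 20.7291 + 3.6025 × (-3.31)
ŷ = 8.8048

Reliability:
- Data range: x ∈ [1.76, 9.77]
- Prediction point: x = -3.31 is 5.07 units below the observed range → this is EXTRAPOLATION, not interpolation

Why that matters here:
- There are no observations near this x to validate the fitted line there
- The linear relationship may not hold outside the observed range
- R² describes fit only over the sampled x values; it says nothing about behaviour beyond them

The R² = 0.9885 only validates the fit within [1.76, 9.77]; treat ŷ = 8.8048 with caution.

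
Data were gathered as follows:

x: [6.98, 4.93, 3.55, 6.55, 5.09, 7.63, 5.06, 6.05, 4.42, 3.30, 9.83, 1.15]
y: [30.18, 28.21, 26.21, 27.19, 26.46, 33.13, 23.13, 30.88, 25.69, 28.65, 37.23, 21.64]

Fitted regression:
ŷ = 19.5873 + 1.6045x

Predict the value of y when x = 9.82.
ŷ = 35.3435

To predict y for x = 9.82, substitute into the regression equation:

ŷ = 19.5873 + 1.6045 × 9.82
ŷ = 19.5873 + 15.7562
ŷ = 35.3435

This is a point prediction; actual observations scatter around it by roughly the residual standard deviation.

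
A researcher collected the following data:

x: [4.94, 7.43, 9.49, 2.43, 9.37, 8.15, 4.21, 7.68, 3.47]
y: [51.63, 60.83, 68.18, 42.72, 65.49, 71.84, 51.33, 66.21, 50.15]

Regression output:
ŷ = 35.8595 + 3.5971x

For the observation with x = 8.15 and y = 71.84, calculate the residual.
Residual = 6.6641

The residual is the difference between the actual value and the predicted value:

Residual = y - ŷ

Step 1: Calculate predicted value
ŷ = 35.8595 + 3.5971 × 8.15
ŷ = 65.1759

Step 2: Calculate residual
Residual = 71.84 - 65.1759
Residual = 6.6641

Sign check: y > ŷ, so the point is above the line and the fit underestimates here.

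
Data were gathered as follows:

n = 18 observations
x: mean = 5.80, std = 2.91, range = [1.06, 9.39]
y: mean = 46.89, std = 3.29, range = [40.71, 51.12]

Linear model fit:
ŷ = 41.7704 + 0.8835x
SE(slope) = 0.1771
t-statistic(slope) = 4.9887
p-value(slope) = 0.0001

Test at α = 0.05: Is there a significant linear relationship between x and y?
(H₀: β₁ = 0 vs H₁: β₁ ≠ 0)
Since p-value = 0.0001 < α = 0.05, reject H₀ — the slope is significantly different from 0.

Hypothesis test for the slope coefficient:

H₀: β₁ = 0 (no linear relationship)
H₁: β₁ ≠ 0 (linear relationship exists)

Test statistic: t = β̂₁ / SE(β̂₁) = 0.8835 / 0.1771 = 4.9887

The p-value (0.0001) is the probability, under H₀, of a t-statistic at least as extreme as |t| = 4.9887 (two-sided, df = n − 2 = 16).

Decision rule: reject H₀ if p-value < α.
p-value = 0.0001 < α = 0.05 → reject H₀.

At α = 0.05 the data do provide convincing evidence of a nonzero slope.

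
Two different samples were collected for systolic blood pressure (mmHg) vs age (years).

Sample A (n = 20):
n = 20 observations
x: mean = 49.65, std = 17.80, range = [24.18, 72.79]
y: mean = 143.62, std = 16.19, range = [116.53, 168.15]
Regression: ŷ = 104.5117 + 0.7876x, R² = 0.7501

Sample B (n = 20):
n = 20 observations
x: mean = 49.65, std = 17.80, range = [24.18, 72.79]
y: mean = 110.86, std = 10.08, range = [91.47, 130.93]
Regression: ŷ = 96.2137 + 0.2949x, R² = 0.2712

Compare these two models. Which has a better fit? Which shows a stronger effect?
Model A has the better fit (R² = 0.7501 vs 0.2712). Model A shows the stronger effect (|β₁| = 0.7876 vs 0.2949).

Model Comparison:

Which explains more variance? (R²)
- Model A: R² = 0.7501 → 75.01% of variance in blood pressure explained
- Model B: R² = 0.2712 → 27.12% of variance in blood pressure explained
- 0.7501 > 0.2712 → Model A has the better fit

Effect size (slope magnitude):
- Model A: β₁ = 0.7876 → predicted blood pressure rises 0.7876 mmHg per additional year of age
- Model B: β₁ = 0.2949 → predicted blood pressure rises 0.2949 mmHg per additional year of age
- |0.7876| > |0.2949| → Model A shows the stronger marginal effect

Note: A steeper slope doesn't make a better model if the scatter around the line is large.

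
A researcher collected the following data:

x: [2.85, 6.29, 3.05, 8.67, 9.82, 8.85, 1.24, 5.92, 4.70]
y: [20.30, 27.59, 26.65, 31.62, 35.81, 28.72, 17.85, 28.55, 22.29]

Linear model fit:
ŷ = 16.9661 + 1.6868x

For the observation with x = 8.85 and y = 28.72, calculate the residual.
Residual = -3.1743

The residual is the difference between the actual value and the predicted value:

Residual = y - ŷ

Step 1: Calculate predicted value
ŷ = 16.9661 + 1.6868 × 8.85
ŷ = 31.8943

Step 2: Calculate residual
Residual = 28.72 - 31.8943
Residual = -3.1743

Sign check: y < ŷ, so the point is below the line and the fit overestimates here.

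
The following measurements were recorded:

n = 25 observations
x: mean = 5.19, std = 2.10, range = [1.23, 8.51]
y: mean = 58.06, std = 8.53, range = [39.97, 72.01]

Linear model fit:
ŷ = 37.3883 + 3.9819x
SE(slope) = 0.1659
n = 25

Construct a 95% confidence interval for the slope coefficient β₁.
The 95% CI for β₁ is (3.6387, 4.3251)

Confidence interval for the slope:

The 95% CI for β₁ is: β̂₁ ± t*(α/2, n-2) × SE(β̂₁)

Step 1: Find critical t-value
- Confidence level = 0.95
- Degrees of freedom = n - 2 = 25 - 2 = 23
- t*(α/2, 23) = 2.0687

Step 2: Calculate margin of error
Margin = 2.0687 × 0.1659 = 0.3432

Step 3: Construct interval
CI = 3.9819 ± 0.3432
CI = (3.6387, 4.3251)

Interpretation: intervals built this way capture the true β₁ in 95% of repeated samples; here the plausible range for the per-unit effect of x on y is 3.6387 to 4.3251.
The interval does not include 0, suggesting a significant linear relationship.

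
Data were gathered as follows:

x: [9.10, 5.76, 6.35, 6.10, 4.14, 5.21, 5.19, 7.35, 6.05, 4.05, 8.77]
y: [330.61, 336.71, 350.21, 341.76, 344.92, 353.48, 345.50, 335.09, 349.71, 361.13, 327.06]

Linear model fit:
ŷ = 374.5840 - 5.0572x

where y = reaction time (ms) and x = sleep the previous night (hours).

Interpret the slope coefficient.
On average, reaction time is about 5.0572 ms lower for every extra hour of sleep.

β₁ = -5.0572 is the change in predicted reaction time (ms) per additional hour of sleep.

Interpretation:
- Sleep up by 1 hour → predicted reaction time decreases by 5.0572 ms
- This is a linear approximation: the same per-unit change is assumed across the whole observed x range
- The slope describes association in these data, not necessarily a causal effect

(β₀ = 374.5840 is the fitted value at x = 0 and is not part of the slope interpretation.)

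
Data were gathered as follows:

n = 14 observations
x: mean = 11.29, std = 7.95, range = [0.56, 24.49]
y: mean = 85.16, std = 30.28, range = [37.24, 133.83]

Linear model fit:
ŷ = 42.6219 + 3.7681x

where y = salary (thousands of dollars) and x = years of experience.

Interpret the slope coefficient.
An increase of one year in experience is associated with a 3.7681 thousand dollars increase in predicted salary.

β₁ = 3.7681 is the change in predicted salary (thousand dollars) per additional year of experience.

Interpretation:
- Experience up by 1 year → predicted salary increases by 3.7681 thousand dollars
- The effect is assumed constant over the observed range of x (linearity)
- The sign (+) gives the direction; the magnitude 3.7681 gives the size of the effect per year

(β₀ = 42.6219 is the fitted value at x = 0 and is not part of the slope interpretation.)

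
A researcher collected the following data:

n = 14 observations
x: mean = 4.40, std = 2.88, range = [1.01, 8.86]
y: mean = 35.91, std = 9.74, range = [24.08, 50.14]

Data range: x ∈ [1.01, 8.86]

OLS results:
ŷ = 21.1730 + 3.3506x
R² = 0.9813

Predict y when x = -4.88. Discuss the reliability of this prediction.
ŷ = 4.8221 (extrapolation — x = -4.88 lies outside [1.01, 8.86], so reliability is low).

Prediction calculation:
ŷ = 21.1730 + 3.3506 × (-4.88)
ŷ = 4.8221

Reliability:
- Data range: x ∈ [1.01, 8.86]
- Prediction point: x = -4.88 is 5.89 units below the observed range → this is EXTRAPOLATION, not interpolation

Why that matters here:
- There are no observations near this x to validate the fitted line there
- Real relationships often flatten, saturate, or turn nonlinear at extremes

A defensible statement: 'if the linear trend continued to x = -4.88, y would be about 4.8221' — the premise is untested.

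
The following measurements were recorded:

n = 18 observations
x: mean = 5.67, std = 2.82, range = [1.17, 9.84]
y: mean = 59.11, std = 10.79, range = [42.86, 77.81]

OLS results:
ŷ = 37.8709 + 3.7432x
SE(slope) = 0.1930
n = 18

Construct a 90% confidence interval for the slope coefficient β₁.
The 90% CI for β₁ is (3.4062, 4.0802)

Confidence interval for the slope:

The 90% CI for β₁ is: β̂₁ ± t*(α/2, n-2) × SE(β̂₁)

Step 1: Find critical t-value
- Confidence level = 0.9
- Degrees of freedom = n - 2 = 18 - 2 = 16
- t*(α/2, 16) = 1.7459

Step 2: Calculate margin of error
Margin = 1.7459 × 0.1930 = 0.3370

Step 3: Construct interval
CI = 3.7432 ± 0.3370
CI = (3.4062, 4.0802)

Interpretation: We are 90% confident that the true slope β₁ lies between 3.4062 and 4.0802.
Both endpoints are positive, so the data support a genuinely positive slope at this confidence level.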